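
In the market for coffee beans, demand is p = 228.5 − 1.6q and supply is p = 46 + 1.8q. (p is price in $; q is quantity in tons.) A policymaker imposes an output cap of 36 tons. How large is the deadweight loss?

Competitive equilibrium: 228.5 − 1.6q = 46 + 1.8q → q* = 53.6765, p* = 142.6176.
At q = 36: demand price = 228.5 − 1.6·36 = 170.9; supply price = 46 + 1.8·36 = 110.8.
Δq = 53.6765 − 36 = 17.6765; wedge = 170.9 − 110.8 = 60.1.
Welfare loss = ½ × 17.6765 × 60.1 = $531.18.

$531.18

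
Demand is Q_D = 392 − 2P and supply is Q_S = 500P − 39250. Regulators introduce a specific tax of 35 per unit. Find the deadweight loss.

1220.12

In inverse form: demand P = 196 − 0.5Q, supply P = 78.5 + 0.002Q.
Competitive equilibrium: 196 − 0.5Q = 78.5 + 0.002Q → Q* = 234.0637, P* = 78.9681.
With the tax, the buyer price exceeds the seller price by 35: (196 − 0.5Q) − (78.5 + 0.002Q) = 35 → Q' = 164.3426.
ΔQ = 234.0637 − 164.3426 = 69.7211; the wedge equals the tax, 35.
DWL = ½ × 69.7211 × 35 = 1220.12.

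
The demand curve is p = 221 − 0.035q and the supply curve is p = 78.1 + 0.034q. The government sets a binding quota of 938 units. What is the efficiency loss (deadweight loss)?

Competitive equilibrium: 221 − 0.035q = 78.1 + 0.034q → q* = 2071.0145, p* = 148.5145.
At q = 938: demand price = 221 − 0.035·938 = 188.17; supply price = 78.1 + 0.034·938 = 109.992.
Δq = 2071.0145 − 938 = 1133.0145; wedge = 188.17 − 109.992 = 78.178.
The triangle = ½ × 1133.0145 × 78.178 = 44288.40.

44288.40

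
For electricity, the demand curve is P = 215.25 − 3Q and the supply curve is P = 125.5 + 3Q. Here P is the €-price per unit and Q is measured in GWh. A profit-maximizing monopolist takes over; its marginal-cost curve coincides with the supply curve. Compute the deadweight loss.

€74.58

Competitive equilibrium: 215.25 − 3Q = 125.5 + 3Q → Q* = 14.9583, P* = 170.375.
Marginal revenue: MR = 215.25 − 6Q. Set MR = MC: 215.25 − 6Q = 125.5 + 3Q → Q_m = 9.9722.
Price P_m = 215.25 − 3·9.9722 = 185.3334; MC(Q_m) = 125.5 + 3·9.9722 = 155.4166.
Competitive Q* = 14.9583, so ΔQ = 4.9861; wedge = 185.3334 − 155.4166 = 29.9168.
Deadweight loss = ½ × 4.9861 × 29.9168 = €74.58.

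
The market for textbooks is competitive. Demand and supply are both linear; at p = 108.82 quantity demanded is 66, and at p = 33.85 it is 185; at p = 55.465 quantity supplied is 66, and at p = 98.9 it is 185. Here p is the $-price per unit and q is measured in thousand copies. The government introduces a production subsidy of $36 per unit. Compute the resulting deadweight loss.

$651.26 thousand

Demand slope = (33.85 − 108.82)/(185 − 66) = −0.63, so p = 150.4 − 0.63q.
Supply slope = (98.9 − 55.465)/(185 − 66) = 0.365, so p = 31.375 + 0.365q.
Competitive equilibrium: 150.4 − 0.63q = 31.375 + 0.365q → q* = 119.6231, p* = 75.0374.
The subsidy lowers effective supply by 36: p = 0.365q − 4.625.
New quantity: 150.4 − 0.63q = 0.365q − 4.625 → q' = 155.804.
Overproduction Δq = 155.804 − 119.6231 = 36.1809; wedge = subsidy = 36.
DWL = ½ × 36.1809 × 36 = $651.26 thousand.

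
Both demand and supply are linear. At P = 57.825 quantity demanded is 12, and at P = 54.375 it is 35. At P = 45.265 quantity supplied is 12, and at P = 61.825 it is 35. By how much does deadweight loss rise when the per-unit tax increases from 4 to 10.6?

Demand slope = (54.375 − 57.825)/(35 − 12) = −0.15, so P = 59.625 − 0.15Q.
Supply slope = (61.825 − 45.265)/(35 − 12) = 0.72, so P = 36.625 + 0.72Q.
Competitive equilibrium: 59.625 − 0.15Q = 36.625 + 0.72Q → Q* = 26.4368, P* = 55.6595.
For a per-unit tax t: ΔQ = t/0.87, so DWL = ½·t·(t/0.87) = t²/1.74.
At t = 4: DWL = 9.195. At t = 10.6: DWL = 64.575.
Increase = 64.575 − 9.195 = 55.38.

55.38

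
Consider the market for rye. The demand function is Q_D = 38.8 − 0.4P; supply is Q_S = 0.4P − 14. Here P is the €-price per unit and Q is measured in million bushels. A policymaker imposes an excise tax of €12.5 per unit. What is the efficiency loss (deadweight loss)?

In inverse form: demand P = 97 − 2.5Q, supply P = 35 + 2.5Q.
Competitive equilibrium: 97 − 2.5Q = 35 + 2.5Q → Q* = 12.4, P* = 66.
With the tax, the buyer price exceeds the seller price by 12.5: (97 − 2.5Q) − (35 + 2.5Q) = 12.5 → Q' = 9.9.
ΔQ = 12.4 − 9.9 = 2.5; the wedge equals the tax, 12.5.
Welfare loss = ½ × 2.5 × 12.5 = €15.625 million.

€15.625 million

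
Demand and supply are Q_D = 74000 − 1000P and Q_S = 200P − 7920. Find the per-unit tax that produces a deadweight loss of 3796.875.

6.75

In inverse form: demand P = 74 − 0.001Q, supply P = 39.6 + 0.005Q.
Competitive equilibrium: 74 − 0.001Q = 39.6 + 0.005Q → Q* = 5733.3333, P* = 68.2667.
A tax t gives ΔQ = t/0.006 and wedge t, so DWL = t²/0.012.
t²/0.012 = 3796.875 → t² = 45.5625 → t = 6.75.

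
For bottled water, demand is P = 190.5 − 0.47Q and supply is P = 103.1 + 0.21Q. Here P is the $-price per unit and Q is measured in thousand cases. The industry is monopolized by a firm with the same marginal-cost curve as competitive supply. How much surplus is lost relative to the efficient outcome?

Competitive equilibrium: 190.5 − 0.47Q = 103.1 + 0.21Q → Q* = 128.5294, P* = 130.0912.
Marginal revenue: MR = 190.5 − 0.94Q. Set MR = MC: 190.5 − 0.94Q = 103.1 + 0.21Q → Q_m = 76.
Price P_m = 190.5 − 0.47·76 = 154.78; MC(Q_m) = 103.1 + 0.21·76 = 119.06.
Competitive Q* = 128.5294, so ΔQ = 52.5294; wedge = 154.78 − 119.06 = 35.72.
The triangle = ½ × 52.5294 × 35.72 = $938.18 thousand.

$938.18 thousand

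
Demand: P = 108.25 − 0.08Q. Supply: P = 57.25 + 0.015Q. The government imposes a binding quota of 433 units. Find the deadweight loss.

512.20

Competitive equilibrium: 108.25 − 0.08Q = 57.25 + 0.015Q → Q* = 536.8421, P* = 65.3026.
At Q = 433: demand price = 108.25 − 0.08·433 = 73.61; supply price = 57.25 + 0.015·433 = 63.745.
ΔQ = 536.8421 − 433 = 103.8421; wedge = 73.61 − 63.745 = 9.865.
Welfare loss = ½ × 103.8421 × 9.865 = 512.20.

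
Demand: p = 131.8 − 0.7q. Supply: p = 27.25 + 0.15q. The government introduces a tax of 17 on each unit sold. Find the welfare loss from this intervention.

Competitive equilibrium: 131.8 − 0.7q = 27.25 + 0.15q → q* = 123, p* = 45.7.
With the tax, the buyer price exceeds the seller price by 17: (131.8 − 0.7q) − (27.25 + 0.15q) = 17 → q' = 103.
Δq = 123 − 103 = 20; the wedge equals the tax, 17.
Welfare loss = ½ × 20 × 17 = 170.

170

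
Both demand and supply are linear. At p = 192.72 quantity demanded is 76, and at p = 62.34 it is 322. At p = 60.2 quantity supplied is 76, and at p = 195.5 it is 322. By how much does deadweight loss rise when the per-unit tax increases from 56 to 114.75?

4644.24

Demand slope = (62.34 − 192.72)/(322 − 76) = −0.53, so p = 233 − 0.53q.
Supply slope = (195.5 − 60.2)/(322 − 76) = 0.55, so p = 18.4 + 0.55q.
Competitive equilibrium: 233 − 0.53q = 18.4 + 0.55q → q* = 198.7037, p* = 127.687.
For a per-unit tax t: Δq = t/1.08, so DWL = ½·t·(t/1.08) = t²/2.16.
At t = 56: DWL = 1451.852. At t = 114.75: DWL = 6096.094.
Increase = 6096.094 − 1451.852 = 4644.24.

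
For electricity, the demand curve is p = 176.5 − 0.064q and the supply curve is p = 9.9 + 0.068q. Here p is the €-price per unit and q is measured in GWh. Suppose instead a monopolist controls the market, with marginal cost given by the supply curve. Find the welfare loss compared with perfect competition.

Competitive equilibrium: 176.5 − 0.064q = 9.9 + 0.068q → q* = 1262.1212, p* = 95.7242.
Marginal revenue: MR = 176.5 − 0.128q. Set MR = MC: 176.5 − 0.128q = 9.9 + 0.068q → q_m = 850.
Price p_m = 176.5 − 0.064·850 = 122.1; MC(q_m) = 9.9 + 0.068·850 = 67.7.
Competitive q* = 1262.1212, so Δq = 412.1212; wedge = 122.1 − 67.7 = 54.4.
Deadweight loss = ½ × 412.1212 × 54.4 = €11209.70.

€11209.70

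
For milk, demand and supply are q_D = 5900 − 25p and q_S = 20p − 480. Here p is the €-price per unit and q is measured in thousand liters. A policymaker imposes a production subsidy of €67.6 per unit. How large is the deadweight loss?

In inverse form: demand p = 236 − 0.04q, supply p = 24 + 0.05q.
Competitive equilibrium: 236 − 0.04q = 24 + 0.05q → q* = 2355.5556, p* = 141.7778.
The subsidy lowers effective supply by 67.6: p = 0.05q − 43.6.
New quantity: 236 − 0.04q = 0.05q − 43.6 → q' = 3106.6667.
Overproduction Δq = 3106.6667 − 2355.5556 = 751.1111; wedge = subsidy = 67.6.
DWL = ½ × 751.1111 × 67.6 = €25387.56 thousand.

€25387.56 thousand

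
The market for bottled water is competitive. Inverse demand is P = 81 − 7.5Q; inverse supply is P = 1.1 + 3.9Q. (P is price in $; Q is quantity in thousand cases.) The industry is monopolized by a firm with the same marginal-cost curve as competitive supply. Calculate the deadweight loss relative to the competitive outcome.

$44.09 thousand

Competitive equilibrium: 81 − 7.5Q = 1.1 + 3.9Q → Q* = 7.0088, P* = 28.4342.
Marginal revenue: MR = 81 − 15Q. Set MR = MC: 81 − 15Q = 1.1 + 3.9Q → Q_m = 4.2275.
Price P_m = 81 − 7.5·4.2275 = 49.2938; MC(Q_m) = 1.1 + 3.9·4.2275 = 17.5873.
Competitive Q* = 7.0088, so ΔQ = 2.7813; wedge = 49.2938 − 17.5873 = 31.7065.
DWL = ½ × 2.7813 × 31.7065 = $44.09 thousand.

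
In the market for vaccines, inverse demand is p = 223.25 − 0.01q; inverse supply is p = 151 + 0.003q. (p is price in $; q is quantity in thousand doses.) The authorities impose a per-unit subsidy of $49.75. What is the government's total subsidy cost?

$466884.62 thousand

Competitive equilibrium: 223.25 − 0.01q = 151 + 0.003q → q* = 5557.6923, p* = 167.6731.
The subsidy lowers effective supply by 49.75: p = 101.25 + 0.003q.
New quantity: 223.25 − 0.01q = 101.25 + 0.003q → q' = 9384.6154.
Total subsidy cost = 49.75 × 9384.6154 = $466884.62 thousand.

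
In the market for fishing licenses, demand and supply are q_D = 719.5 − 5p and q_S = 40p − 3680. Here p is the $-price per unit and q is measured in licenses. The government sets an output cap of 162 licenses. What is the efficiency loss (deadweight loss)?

$530.45

In inverse form: demand p = 143.9 − 0.2q, supply p = 92 + 0.025q.
Competitive equilibrium: 143.9 − 0.2q = 92 + 0.025q → q* = 230.6667, p* = 97.7667.
At q = 162: demand price = 143.9 − 0.2·162 = 111.5; supply price = 92 + 0.025·162 = 96.05.
Δq = 230.6667 − 162 = 68.6667; wedge = 111.5 − 96.05 = 15.45.
DWL = ½ × 68.6667 × 15.45 = $530.45.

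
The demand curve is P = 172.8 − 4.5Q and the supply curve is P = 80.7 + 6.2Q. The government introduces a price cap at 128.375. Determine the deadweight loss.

4.51

Competitive equilibrium: 172.8 − 4.5Q = 80.7 + 6.2Q → Q* = 8.6075, P* = 134.0664.
At the ceiling P = 128.375, quantity supplied = (128.375 − 80.7)/6.2 = 7.6895.
Willingness to pay at Q' = 7.6895: 172.8 − 4.5·7.6895 = 138.1973.
ΔQ = 8.6075 − 7.6895 = 0.918; wedge = 138.1973 − 128.375 = 9.8223.
The triangle = ½ × 0.918 × 9.8223 = 4.51.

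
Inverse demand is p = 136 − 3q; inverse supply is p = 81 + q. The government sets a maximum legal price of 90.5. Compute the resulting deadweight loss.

36.125

Competitive equilibrium: 136 − 3q = 81 + q → q* = 13.75, p* = 94.75.
At the ceiling p = 90.5, quantity supplied = (90.5 − 81)/1 = 9.5.
Willingness to pay at q' = 9.5: 136 − 3·9.5 = 107.5.
Δq = 13.75 − 9.5 = 4.25; wedge = 107.5 − 90.5 = 17.
Welfare loss = ½ × 4.25 × 17 = 36.125.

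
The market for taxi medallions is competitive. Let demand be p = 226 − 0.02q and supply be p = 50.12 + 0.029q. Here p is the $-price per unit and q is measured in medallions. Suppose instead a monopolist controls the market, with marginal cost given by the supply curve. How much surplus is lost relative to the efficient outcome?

$26519.70

Competitive equilibrium: 226 − 0.02q = 50.12 + 0.029q → q* = 3589.3878, p* = 154.2122.
Marginal revenue: MR = 226 − 0.04q. Set MR = MC: 226 − 0.04q = 50.12 + 0.029q → q_m = 2548.9855.
Price p_m = 226 − 0.02·2548.9855 = 175.0203; MC(q_m) = 50.12 + 0.029·2548.9855 = 124.0406.
Competitive q* = 3589.3878, so Δq = 1040.4023; wedge = 175.0203 − 124.0406 = 50.9797.
The triangle = ½ × 1040.4023 × 50.9797 = $26519.70.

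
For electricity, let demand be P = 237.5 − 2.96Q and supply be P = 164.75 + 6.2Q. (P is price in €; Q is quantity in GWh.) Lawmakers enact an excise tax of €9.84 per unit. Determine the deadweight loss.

Competitive equilibrium: 237.5 − 2.96Q = 164.75 + 6.2Q → Q* = 7.9421, P* = 213.9913.
With the tax, the buyer price exceeds the seller price by 9.84: (237.5 − 2.96Q) − (164.75 + 6.2Q) = 9.84 → Q' = 6.8679.
ΔQ = 7.9421 − 6.8679 = 1.0742; the wedge equals the tax, 9.84.
Welfare loss = ½ × 1.0742 × 9.84 = €5.29.

€5.29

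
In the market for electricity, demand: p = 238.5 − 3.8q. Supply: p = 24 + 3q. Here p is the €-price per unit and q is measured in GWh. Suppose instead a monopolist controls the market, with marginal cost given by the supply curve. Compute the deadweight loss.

Competitive equilibrium: 238.5 − 3.8q = 24 + 3q → q* = 31.5441, p* = 118.6324.
Marginal revenue: MR = 238.5 − 7.6q. Set MR = MC: 238.5 − 7.6q = 24 + 3q → q_m = 20.2358.
Price p_m = 238.5 − 3.8·20.2358 = 161.604; MC(q_m) = 24 + 3·20.2358 = 84.7074.
Competitive q* = 31.5441, so Δq = 11.3083; wedge = 161.604 − 84.7074 = 76.8966.
Welfare loss = ½ × 11.3083 × 76.8966 = €434.78.

€434.78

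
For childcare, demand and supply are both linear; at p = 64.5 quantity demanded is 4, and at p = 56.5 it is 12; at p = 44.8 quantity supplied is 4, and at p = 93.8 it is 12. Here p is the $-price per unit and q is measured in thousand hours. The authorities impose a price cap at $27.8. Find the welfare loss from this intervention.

Demand slope = (56.5 − 64.5)/(12 − 4) = −1, so p = 68.5 − q.
Supply slope = (93.8 − 44.8)/(12 − 4) = 6.125, so p = 20.3 + 6.125q.
Competitive equilibrium: 68.5 − q = 20.3 + 6.125q → q* = 6.7649, p* = 61.7351.
At the ceiling p = 27.8, quantity supplied = (27.8 − 20.3)/6.125 = 1.2245.
Willingness to pay at q' = 1.2245: 68.5 − 1·1.2245 = 67.2755.
Δq = 6.7649 − 1.2245 = 5.5404; wedge = 67.2755 − 27.8 = 39.4755.
The triangle = ½ × 5.5404 × 39.4755 = $109.36 thousand.

$109.36 thousand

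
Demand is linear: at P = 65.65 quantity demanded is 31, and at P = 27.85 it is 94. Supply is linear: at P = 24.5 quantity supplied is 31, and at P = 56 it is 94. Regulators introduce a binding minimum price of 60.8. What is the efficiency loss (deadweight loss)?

Demand slope = (27.85 − 65.65)/(94 − 31) = −0.6, so P = 84.25 − 0.6Q.
Supply slope = (56 − 24.5)/(94 − 31) = 0.5, so P = 9 + 0.5Q.
Competitive equilibrium: 84.25 − 0.6Q = 9 + 0.5Q → Q* = 68.4091, P* = 43.2045.
At the floor P = 60.8, quantity demanded = (84.25 − 60.8)/0.6 = 39.0833.
Sellers' marginal cost at Q' = 39.0833: 9 + 0.5·39.0833 = 28.5417.
ΔQ = 68.4091 − 39.0833 = 29.3258; wedge = 60.8 − 28.5417 = 32.2583.
The triangle = ½ × 29.3258 × 32.2583 = 473.

473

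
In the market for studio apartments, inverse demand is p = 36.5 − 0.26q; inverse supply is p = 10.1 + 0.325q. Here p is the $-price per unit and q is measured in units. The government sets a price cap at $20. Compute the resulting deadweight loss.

Competitive equilibrium: 36.5 − 0.26q = 10.1 + 0.325q → q* = 45.1282, p* = 24.7667.
At the ceiling p = 20, quantity supplied = (20 − 10.1)/0.325 = 30.4615.
Willingness to pay at q' = 30.4615: 36.5 − 0.26·30.4615 = 28.58.
Δq = 45.1282 − 30.4615 = 14.6667; wedge = 28.58 − 20 = 8.58.
DWL = ½ × 14.6667 × 8.58 = $62.92.

$62.92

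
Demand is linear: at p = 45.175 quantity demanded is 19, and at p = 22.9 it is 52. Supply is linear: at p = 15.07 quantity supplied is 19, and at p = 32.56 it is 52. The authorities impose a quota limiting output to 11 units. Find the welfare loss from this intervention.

Demand slope = (22.9 − 45.175)/(52 − 19) = −0.675, so p = 58 − 0.675q.
Supply slope = (32.56 − 15.07)/(52 − 19) = 0.53, so p = 5 + 0.53q.
Competitive equilibrium: 58 − 0.675q = 5 + 0.53q → q* = 43.9834, p* = 28.3112.
At q = 11: demand price = 58 − 0.675·11 = 50.575; supply price = 5 + 0.53·11 = 10.83.
Δq = 43.9834 − 11 = 32.9834; wedge = 50.575 − 10.83 = 39.745.
The triangle = ½ × 32.9834 × 39.745 = 655.46.

655.46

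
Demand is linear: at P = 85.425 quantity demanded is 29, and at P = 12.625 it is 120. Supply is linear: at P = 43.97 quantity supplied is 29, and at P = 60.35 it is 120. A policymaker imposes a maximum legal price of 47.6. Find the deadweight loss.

240.07

Demand slope = (12.625 − 85.425)/(120 − 29) = −0.8, so P = 108.625 − 0.8Q.
Supply slope = (60.35 − 43.97)/(120 − 29) = 0.18, so P = 38.75 + 0.18Q.
Competitive equilibrium: 108.625 − 0.8Q = 38.75 + 0.18Q → Q* = 71.30102, P* = 51.58418.
At the ceiling P = 47.6, quantity supplied = (47.6 − 38.75)/0.18 = 49.16667.
Willingness to pay at Q' = 49.16667: 108.625 − 0.8·49.16667 = 69.29166.
ΔQ = 71.30102 − 49.16667 = 22.13435; wedge = 69.29166 − 47.6 = 21.69166.
Welfare loss = ½ × 22.13435 × 21.69166 = 240.07.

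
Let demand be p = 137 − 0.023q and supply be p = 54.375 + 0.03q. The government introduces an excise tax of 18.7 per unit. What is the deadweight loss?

3298.96

Competitive equilibrium: 137 − 0.023q = 54.375 + 0.03q → q* = 1558.9623, p* = 101.1439.
With the tax, the buyer price exceeds the seller price by 18.7: (137 − 0.023q) − (54.375 + 0.03q) = 18.7 → q' = 1206.1321.
Δq = 1558.9623 − 1206.1321 = 352.8302; the wedge equals the tax, 18.7.
Welfare loss = ½ × 352.8302 × 18.7 = 3298.96.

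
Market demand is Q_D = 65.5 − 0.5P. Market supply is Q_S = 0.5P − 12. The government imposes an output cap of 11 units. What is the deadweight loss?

496.125

In inverse form: demand P = 131 − 2Q, supply P = 24 + 2Q.
Competitive equilibrium: 131 − 2Q = 24 + 2Q → Q* = 26.75, P* = 77.5.
At Q = 11: demand price = 131 − 2·11 = 109; supply price = 24 + 2·11 = 46.
ΔQ = 26.75 − 11 = 15.75; wedge = 109 − 46 = 63.
DWL = ½ × 15.75 × 63 = 496.125.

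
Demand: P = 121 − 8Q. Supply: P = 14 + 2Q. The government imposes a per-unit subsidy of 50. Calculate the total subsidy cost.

Competitive equilibrium: 121 − 8Q = 14 + 2Q → Q* = 10.7, P* = 35.4.
The subsidy lowers effective supply by 50: P = 2Q − 36.
New quantity: 121 − 8Q = 2Q − 36 → Q' = 15.7.
Total subsidy cost = 50 × 15.7 = 785.

785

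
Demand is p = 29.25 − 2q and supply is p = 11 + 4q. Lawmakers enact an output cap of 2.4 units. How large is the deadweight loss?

1.24

Competitive equilibrium: 29.25 − 2q = 11 + 4q → q* = 3.0417, p* = 23.1667.
At q = 2.4: demand price = 29.25 − 2·2.4 = 24.45; supply price = 11 + 4·2.4 = 20.6.
Δq = 3.0417 − 2.4 = 0.6417; wedge = 24.45 − 20.6 = 3.85.
Welfare loss = ½ × 0.6417 × 3.85 = 1.24.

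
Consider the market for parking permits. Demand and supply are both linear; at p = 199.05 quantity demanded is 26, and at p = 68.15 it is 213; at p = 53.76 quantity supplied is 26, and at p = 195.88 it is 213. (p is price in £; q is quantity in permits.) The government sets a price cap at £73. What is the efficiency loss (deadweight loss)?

Demand slope = (68.15 − 199.05)/(213 − 26) = −0.7, so p = 217.25 − 0.7q.
Supply slope = (195.88 − 53.76)/(213 − 26) = 0.76, so p = 34 + 0.76q.
Competitive equilibrium: 217.25 − 0.7q = 34 + 0.76q → q* = 125.5137, p* = 129.3904.
At the ceiling p = 73, quantity supplied = (73 − 34)/0.76 = 51.3158.
Willingness to pay at q' = 51.3158: 217.25 − 0.7·51.3158 = 181.3289.
Δq = 125.5137 − 51.3158 = 74.1979; wedge = 181.3289 − 73 = 108.3289.
Welfare loss = ½ × 74.1979 × 108.3289 = £4018.89.

£4018.89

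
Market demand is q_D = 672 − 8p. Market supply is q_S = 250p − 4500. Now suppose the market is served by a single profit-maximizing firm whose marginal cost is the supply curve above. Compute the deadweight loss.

In inverse form: demand p = 84 − 0.125q, supply p = 18 + 0.004q.
Competitive equilibrium: 84 − 0.125q = 18 + 0.004q → q* = 511.6279, p* = 20.0465.
Marginal revenue: MR = 84 − 0.25q. Set MR = MC: 84 − 0.25q = 18 + 0.004q → q_m = 259.8425.
Price p_m = 84 − 0.125·259.8425 = 51.5197; MC(q_m) = 18 + 0.004·259.8425 = 19.0394.
Competitive q* = 511.6279, so Δq = 251.7854; wedge = 51.5197 − 19.0394 = 32.4803.
Deadweight loss = ½ × 251.7854 × 32.4803 = 4089.03.

4089.03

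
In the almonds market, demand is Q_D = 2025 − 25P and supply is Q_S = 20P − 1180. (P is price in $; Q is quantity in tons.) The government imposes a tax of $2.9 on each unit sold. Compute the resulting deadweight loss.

In inverse form: demand P = 81 − 0.04Q, supply P = 59 + 0.05Q.
Competitive equilibrium: 81 − 0.04Q = 59 + 0.05Q → Q* = 244.4444, P* = 71.2222.
With the tax, the buyer price exceeds the seller price by 2.9: (81 − 0.04Q) − (59 + 0.05Q) = 2.9 → Q' = 212.2222.
ΔQ = 244.4444 − 212.2222 = 32.2222; the wedge equals the tax, 2.9.
Deadweight loss = ½ × 32.2222 × 2.9 = $46.72.

$46.72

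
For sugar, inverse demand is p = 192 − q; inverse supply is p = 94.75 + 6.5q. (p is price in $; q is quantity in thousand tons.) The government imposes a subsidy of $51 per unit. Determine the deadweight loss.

$173.40 thousand

Competitive equilibrium: 192 − q = 94.75 + 6.5q → q* = 12.9667, p* = 179.0333.
The subsidy lowers effective supply by 51: p = 43.75 + 6.5q.
New quantity: 192 − q = 43.75 + 6.5q → q' = 19.7667.
Overproduction Δq = 19.7667 − 12.9667 = 6.8; wedge = subsidy = 51.
Welfare loss = ½ × 6.8 × 51 = $173.40 thousand.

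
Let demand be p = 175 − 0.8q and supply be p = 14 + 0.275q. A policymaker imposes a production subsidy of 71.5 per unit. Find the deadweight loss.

2377.79

Competitive equilibrium: 175 − 0.8q = 14 + 0.275q → q* = 149.7674, p* = 55.186.
The subsidy lowers effective supply by 71.5: p = 0.275q − 57.5.
New quantity: 175 − 0.8q = 0.275q − 57.5 → q' = 216.2791.
Overproduction Δq = 216.2791 − 149.7674 = 66.5117; wedge = subsidy = 71.5.
Welfare loss = ½ × 66.5117 × 71.5 = 2377.79.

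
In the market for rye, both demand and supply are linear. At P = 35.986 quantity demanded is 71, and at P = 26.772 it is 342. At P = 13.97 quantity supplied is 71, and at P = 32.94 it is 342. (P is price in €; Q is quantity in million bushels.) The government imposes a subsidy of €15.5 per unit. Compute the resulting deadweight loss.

Demand slope = (26.772 − 35.986)/(342 − 71) = −0.034, so P = 38.4 − 0.034Q.
Supply slope = (32.94 − 13.97)/(342 − 71) = 0.07, so P = 9 + 0.07Q.
Competitive equilibrium: 38.4 − 0.034Q = 9 + 0.07Q → Q* = 282.6923, P* = 28.7885.
The subsidy lowers effective supply by 15.5: P = 0.07Q − 6.5.
New quantity: 38.4 − 0.034Q = 0.07Q − 6.5 → Q' = 431.7308.
Overproduction ΔQ = 431.7308 − 282.6923 = 149.0385; wedge = subsidy = 15.5.
Deadweight loss = ½ × 149.0385 × 15.5 = €1155.05 million.

€1155.05 million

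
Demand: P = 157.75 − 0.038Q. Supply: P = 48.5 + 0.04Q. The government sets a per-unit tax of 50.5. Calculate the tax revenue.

Competitive equilibrium: 157.75 − 0.038Q = 48.5 + 0.04Q → Q* = 1400.641, P* = 104.5256.
With the tax, the buyer price exceeds the seller price by 50.5: (157.75 − 0.038Q) − (48.5 + 0.04Q) = 50.5 → Q' = 753.2051.
Tax revenue = 50.5 × 753.2051 = 38036.86.

38036.86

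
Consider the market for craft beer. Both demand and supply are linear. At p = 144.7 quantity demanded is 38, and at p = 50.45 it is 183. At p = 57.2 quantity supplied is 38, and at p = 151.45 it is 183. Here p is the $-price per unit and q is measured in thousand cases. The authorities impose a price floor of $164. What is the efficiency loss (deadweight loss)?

$6115.85 thousand

Demand slope = (50.45 − 144.7)/(183 − 38) = −0.65, so p = 169.4 − 0.65q.
Supply slope = (151.45 − 57.2)/(183 − 38) = 0.65, so p = 32.5 + 0.65q.
Competitive equilibrium: 169.4 − 0.65q = 32.5 + 0.65q → q* = 105.3077, p* = 100.95.
At the floor p = 164, quantity demanded = (169.4 − 164)/0.65 = 8.3077.
Sellers' marginal cost at q' = 8.3077: 32.5 + 0.65·8.3077 = 37.9.
Δq = 105.3077 − 8.3077 = 97; wedge = 164 − 37.9 = 126.1.
Welfare loss = ½ × 97 × 126.1 = $6115.85 thousand.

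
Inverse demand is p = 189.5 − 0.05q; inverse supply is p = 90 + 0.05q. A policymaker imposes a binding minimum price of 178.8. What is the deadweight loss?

Competitive equilibrium: 189.5 − 0.05q = 90 + 0.05q → q* = 995, p* = 139.75.
At the floor p = 178.8, quantity demanded = (189.5 − 178.8)/0.05 = 214.
Sellers' marginal cost at q' = 214: 90 + 0.05·214 = 100.7.
Δq = 995 − 214 = 781; wedge = 178.8 − 100.7 = 78.1.
The triangle = ½ × 781 × 78.1 = 30498.05.

30498.05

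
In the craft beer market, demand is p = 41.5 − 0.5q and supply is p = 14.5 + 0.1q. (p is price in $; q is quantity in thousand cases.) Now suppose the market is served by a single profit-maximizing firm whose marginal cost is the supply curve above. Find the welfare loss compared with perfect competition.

$125.52 thousand

Competitive equilibrium: 41.5 − 0.5q = 14.5 + 0.1q → q* = 45, p* = 19.
Marginal revenue: MR = 41.5 − q. Set MR = MC: 41.5 − q = 14.5 + 0.1q → q_m = 24.5455.
Price p_m = 41.5 − 0.5·24.5455 = 29.2273; MC(q_m) = 14.5 + 0.1·24.5455 = 16.9546.
Competitive q* = 45, so Δq = 20.4545; wedge = 29.2273 − 16.9546 = 12.2727.
The triangle = ½ × 20.4545 × 12.2727 = $125.52 thousand.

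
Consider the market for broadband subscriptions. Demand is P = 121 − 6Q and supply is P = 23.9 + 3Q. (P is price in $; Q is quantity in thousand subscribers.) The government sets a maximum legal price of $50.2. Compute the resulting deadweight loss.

Competitive equilibrium: 121 − 6Q = 23.9 + 3Q → Q* = 10.7889, P* = 56.2667.
At the ceiling P = 50.2, quantity supplied = (50.2 − 23.9)/3 = 8.7667.
Willingness to pay at Q' = 8.7667: 121 − 6·8.7667 = 68.3998.
ΔQ = 10.7889 − 8.7667 = 2.0222; wedge = 68.3998 − 50.2 = 18.1998.
The triangle = ½ × 2.0222 × 18.1998 = $18.40 thousand.

$18.40 thousand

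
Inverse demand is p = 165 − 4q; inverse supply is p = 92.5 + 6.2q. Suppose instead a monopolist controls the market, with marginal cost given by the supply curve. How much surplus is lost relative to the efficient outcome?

20.45

Competitive equilibrium: 165 − 4q = 92.5 + 6.2q → q* = 7.1078, p* = 136.5686.
Marginal revenue: MR = 165 − 8q. Set MR = MC: 165 − 8q = 92.5 + 6.2q → q_m = 5.1056.
Price p_m = 165 − 4·5.1056 = 144.5776; MC(q_m) = 92.5 + 6.2·5.1056 = 124.1547.
Competitive q* = 7.1078, so Δq = 2.0022; wedge = 144.5776 − 124.1547 = 20.4229.
Welfare loss = ½ × 2.0022 × 20.4229 = 20.45.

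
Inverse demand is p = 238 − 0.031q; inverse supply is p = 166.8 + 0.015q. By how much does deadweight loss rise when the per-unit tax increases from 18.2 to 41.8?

15391.30

Competitive equilibrium: 238 − 0.031q = 166.8 + 0.015q → q* = 1547.8261, p* = 190.0174.
For a per-unit tax t: Δq = t/0.046, so DWL = ½·t·(t/0.046) = t²/0.092.
At t = 18.2: DWL = 3600.435. At t = 41.8: DWL = 18991.739.
Increase = 18991.739 − 3600.435 = 15391.30.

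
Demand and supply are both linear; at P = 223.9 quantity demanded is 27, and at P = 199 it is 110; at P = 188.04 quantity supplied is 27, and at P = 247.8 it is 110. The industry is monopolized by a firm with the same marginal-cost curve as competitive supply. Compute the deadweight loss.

Demand slope = (199 − 223.9)/(110 − 27) = −0.3, so P = 232 − 0.3Q.
Supply slope = (247.8 − 188.04)/(110 − 27) = 0.72, so P = 168.6 + 0.72Q.
Competitive equilibrium: 232 − 0.3Q = 168.6 + 0.72Q → Q* = 62.1569, P* = 213.3529.
Marginal revenue: MR = 232 − 0.6Q. Set MR = MC: 232 − 0.6Q = 168.6 + 0.72Q → Q_m = 48.0303.
Price P_m = 232 − 0.3·48.0303 = 217.5909; MC(Q_m) = 168.6 + 0.72·48.0303 = 203.1818.
Competitive Q* = 62.1569, so ΔQ = 14.1266; wedge = 217.5909 − 203.1818 = 14.4091.
DWL = ½ × 14.1266 × 14.4091 = 101.78.

101.78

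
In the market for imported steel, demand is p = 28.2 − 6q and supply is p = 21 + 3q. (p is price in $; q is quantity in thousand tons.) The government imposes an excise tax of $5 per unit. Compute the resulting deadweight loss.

Competitive equilibrium: 28.2 − 6q = 21 + 3q → q* = 0.8, p* = 23.4.
With the tax, the buyer price exceeds the seller price by 5: (28.2 − 6q) − (21 + 3q) = 5 → q' = 0.2444.
Δq = 0.8 − 0.2444 = 0.5556; the wedge equals the tax, 5.
Welfare loss = ½ × 0.5556 × 5 = $1.39 thousand.

$1.39 thousand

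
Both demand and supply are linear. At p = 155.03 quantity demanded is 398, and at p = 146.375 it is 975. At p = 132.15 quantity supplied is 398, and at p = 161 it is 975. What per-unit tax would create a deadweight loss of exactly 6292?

28.6

Demand slope = (146.375 − 155.03)/(975 − 398) = −0.015, so p = 161 − 0.015q.
Supply slope = (161 − 132.15)/(975 − 398) = 0.05, so p = 112.25 + 0.05q.
Competitive equilibrium: 161 − 0.015q = 112.25 + 0.05q → q* = 750, p* = 149.75.
A tax t gives Δq = t/0.065 and wedge t, so DWL = t²/0.13.
t²/0.13 = 6292 → t² = 817.96 → t = 28.6.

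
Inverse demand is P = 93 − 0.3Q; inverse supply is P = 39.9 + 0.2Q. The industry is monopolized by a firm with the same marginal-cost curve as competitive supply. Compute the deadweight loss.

Competitive equilibrium: 93 − 0.3Q = 39.9 + 0.2Q → Q* = 106.2, P* = 61.14.
Marginal revenue: MR = 93 − 0.6Q. Set MR = MC: 93 − 0.6Q = 39.9 + 0.2Q → Q_m = 66.375.
Price P_m = 93 − 0.3·66.375 = 73.0875; MC(Q_m) = 39.9 + 0.2·66.375 = 53.175.
Competitive Q* = 106.2, so ΔQ = 39.825; wedge = 73.0875 − 53.175 = 19.9125.
Deadweight loss = ½ × 39.825 × 19.9125 = 396.51.

396.51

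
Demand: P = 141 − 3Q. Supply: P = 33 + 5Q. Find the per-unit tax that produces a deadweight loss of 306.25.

Competitive equilibrium: 141 − 3Q = 33 + 5Q → Q* = 13.5, P* = 100.5.
A tax t gives ΔQ = t/8 and wedge t, so DWL = t²/16.
t²/16 = 306.25 → t² = 4900 → t = 70.

70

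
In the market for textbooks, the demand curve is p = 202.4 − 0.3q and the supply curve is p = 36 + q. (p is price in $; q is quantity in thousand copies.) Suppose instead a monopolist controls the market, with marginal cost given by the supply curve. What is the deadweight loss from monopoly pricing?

Competitive equilibrium: 202.4 − 0.3q = 36 + q → q* = 128, p* = 164.
Marginal revenue: MR = 202.4 − 0.6q. Set MR = MC: 202.4 − 0.6q = 36 + q → q_m = 104.
Price p_m = 202.4 − 0.3·104 = 171.2; MC(q_m) = 36 + 1·104 = 140.
Competitive q* = 128, so Δq = 24; wedge = 171.2 − 140 = 31.2.
DWL = ½ × 24 × 31.2 = $374.40 thousand.

$374.40 thousand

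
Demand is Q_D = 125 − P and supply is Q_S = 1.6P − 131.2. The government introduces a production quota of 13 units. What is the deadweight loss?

In inverse form: demand P = 125 − Q, supply P = 82 + 0.625Q.
Competitive equilibrium: 125 − Q = 82 + 0.625Q → Q* = 26.4615, P* = 98.5385.
At Q = 13: demand price = 125 − 1·13 = 112; supply price = 82 + 0.625·13 = 90.125.
ΔQ = 26.4615 − 13 = 13.4615; wedge = 112 − 90.125 = 21.875.
Deadweight loss = ½ × 13.4615 × 21.875 = 147.24.

147.24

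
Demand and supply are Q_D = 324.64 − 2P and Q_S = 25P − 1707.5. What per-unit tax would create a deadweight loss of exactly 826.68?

29.88

In inverse form: demand P = 162.32 − 0.5Q, supply P = 68.3 + 0.04Q.
Competitive equilibrium: 162.32 − 0.5Q = 68.3 + 0.04Q → Q* = 174.1111, P* = 75.2644.
A tax t gives ΔQ = t/0.54 and wedge t, so DWL = t²/1.08.
t²/1.08 = 826.68 → t² = 892.8144 → t = 29.88.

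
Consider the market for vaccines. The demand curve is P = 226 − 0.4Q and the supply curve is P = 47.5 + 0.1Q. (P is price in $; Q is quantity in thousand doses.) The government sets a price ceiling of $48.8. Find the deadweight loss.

$29584 thousand

Competitive equilibrium: 226 − 0.4Q = 47.5 + 0.1Q → Q* = 357, P* = 83.2.
At the ceiling P = 48.8, quantity supplied = (48.8 − 47.5)/0.1 = 13.
Willingness to pay at Q' = 13: 226 − 0.4·13 = 220.8.
ΔQ = 357 − 13 = 344; wedge = 220.8 − 48.8 = 172.
Welfare loss = ½ × 344 × 172 = $29584 thousand.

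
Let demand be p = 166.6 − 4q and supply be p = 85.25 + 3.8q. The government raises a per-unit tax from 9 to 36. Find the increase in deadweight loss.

77.88

Competitive equilibrium: 166.6 − 4q = 85.25 + 3.8q → q* = 10.4295, p* = 124.8821.
For a per-unit tax t: Δq = t/7.8, so DWL = ½·t·(t/7.8) = t²/15.6.
At t = 9: DWL = 5.1923. At t = 36: DWL = 83.0769.
Increase = 83.0769 − 5.1923 = 77.88.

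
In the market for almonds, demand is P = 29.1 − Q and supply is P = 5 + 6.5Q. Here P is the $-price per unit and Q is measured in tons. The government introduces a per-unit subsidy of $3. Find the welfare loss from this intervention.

Competitive equilibrium: 29.1 − Q = 5 + 6.5Q → Q* = 3.2133, P* = 25.8867.
The subsidy lowers effective supply by 3: P = 2 + 6.5Q.
New quantity: 29.1 − Q = 2 + 6.5Q → Q' = 3.6133.
Overproduction ΔQ = 3.6133 − 3.2133 = 0.4; wedge = subsidy = 3.
Deadweight loss = ½ × 0.4 × 3 = $0.60.

$0.60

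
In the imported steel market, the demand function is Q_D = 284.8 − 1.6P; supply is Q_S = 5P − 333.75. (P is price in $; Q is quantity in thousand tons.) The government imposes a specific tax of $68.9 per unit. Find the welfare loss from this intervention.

$2877.10 thousand

In inverse form: demand P = 178 − 0.625Q, supply P = 66.75 + 0.2Q.
Competitive equilibrium: 178 − 0.625Q = 66.75 + 0.2Q → Q* = 134.8485, P* = 93.7197.
With the tax, the buyer price exceeds the seller price by 68.9: (178 − 0.625Q) − (66.75 + 0.2Q) = 68.9 → Q' = 51.3333.
ΔQ = 134.8485 − 51.3333 = 83.5152; the wedge equals the tax, 68.9.
The triangle = ½ × 83.5152 × 68.9 = $2877.10 thousand.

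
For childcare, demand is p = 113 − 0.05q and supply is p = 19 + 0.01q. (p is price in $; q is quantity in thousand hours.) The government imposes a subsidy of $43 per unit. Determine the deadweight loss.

$15408.33 thousand

Competitive equilibrium: 113 − 0.05q = 19 + 0.01q → q* = 1566.6667, p* = 34.6667.
The subsidy lowers effective supply by 43: p = 0.01q − 24.
New quantity: 113 − 0.05q = 0.01q − 24 → q' = 2283.3333.
Overproduction Δq = 2283.3333 − 1566.6667 = 716.6666; wedge = subsidy = 43.
DWL = ½ × 716.6666 × 43 = $15408.33 thousand.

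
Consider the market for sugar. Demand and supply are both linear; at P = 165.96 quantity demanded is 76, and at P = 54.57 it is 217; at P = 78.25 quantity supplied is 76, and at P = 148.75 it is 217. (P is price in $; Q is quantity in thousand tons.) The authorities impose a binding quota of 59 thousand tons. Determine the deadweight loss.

$4659.28 thousand

Demand slope = (54.57 − 165.96)/(217 − 76) = −0.79, so P = 226 − 0.79Q.
Supply slope = (148.75 − 78.25)/(217 − 76) = 0.5, so P = 40.25 + 0.5Q.
Competitive equilibrium: 226 − 0.79Q = 40.25 + 0.5Q → Q* = 143.99225, P* = 112.24612.
At Q = 59: demand price = 226 − 0.79·59 = 179.39; supply price = 40.25 + 0.5·59 = 69.75.
ΔQ = 143.99225 − 59 = 84.99225; wedge = 179.39 − 69.75 = 109.64.
The triangle = ½ × 84.99225 × 109.64 = $4659.28 thousand.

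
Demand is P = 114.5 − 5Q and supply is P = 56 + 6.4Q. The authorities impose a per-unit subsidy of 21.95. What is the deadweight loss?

Competitive equilibrium: 114.5 − 5Q = 56 + 6.4Q → Q* = 5.1316, P* = 88.8421.
The subsidy lowers effective supply by 21.95: P = 34.05 + 6.4Q.
New quantity: 114.5 − 5Q = 34.05 + 6.4Q → Q' = 7.057.
Overproduction ΔQ = 7.057 − 5.1316 = 1.9254; wedge = subsidy = 21.95.
DWL = ½ × 1.9254 × 21.95 = 21.13.

21.13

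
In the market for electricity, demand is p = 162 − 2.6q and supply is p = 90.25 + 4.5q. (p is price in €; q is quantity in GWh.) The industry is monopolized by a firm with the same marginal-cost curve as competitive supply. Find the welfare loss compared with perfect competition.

€26.05

Competitive equilibrium: 162 − 2.6q = 90.25 + 4.5q → q* = 10.1056, p* = 135.7254.
Marginal revenue: MR = 162 − 5.2q. Set MR = MC: 162 − 5.2q = 90.25 + 4.5q → q_m = 7.3969.
Price p_m = 162 − 2.6·7.3969 = 142.7681; MC(q_m) = 90.25 + 4.5·7.3969 = 123.5361.
Competitive q* = 10.1056, so Δq = 2.7087; wedge = 142.7681 − 123.5361 = 19.232.
DWL = ½ × 2.7087 × 19.232 = €26.05.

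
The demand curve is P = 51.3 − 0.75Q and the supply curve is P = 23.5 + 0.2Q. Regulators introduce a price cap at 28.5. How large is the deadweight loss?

Competitive equilibrium: 51.3 − 0.75Q = 23.5 + 0.2Q → Q* = 29.2632, P* = 29.3526.
At the ceiling P = 28.5, quantity supplied = (28.5 − 23.5)/0.2 = 25.
Willingness to pay at Q' = 25: 51.3 − 0.75·25 = 32.55.
ΔQ = 29.2632 − 25 = 4.2632; wedge = 32.55 − 28.5 = 4.05.
The triangle = ½ × 4.2632 × 4.05 = 8.63.

8.63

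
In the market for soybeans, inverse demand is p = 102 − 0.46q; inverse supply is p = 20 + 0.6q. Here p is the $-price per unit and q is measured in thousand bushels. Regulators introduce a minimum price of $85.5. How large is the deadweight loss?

$912.31 thousand

Competitive equilibrium: 102 − 0.46q = 20 + 0.6q → q* = 77.35849, p* = 66.41509.
At the floor p = 85.5, quantity demanded = (102 − 85.5)/0.46 = 35.86957.
Sellers' marginal cost at q' = 35.86957: 20 + 0.6·35.86957 = 41.52174.
Δq = 77.35849 − 35.86957 = 41.48892; wedge = 85.5 − 41.52174 = 43.97826.
Deadweight loss = ½ × 41.48892 × 43.97826 = $912.31 thousand.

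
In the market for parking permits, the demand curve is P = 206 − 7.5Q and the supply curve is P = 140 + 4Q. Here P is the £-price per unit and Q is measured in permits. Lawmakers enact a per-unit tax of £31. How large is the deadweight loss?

£41.78

Competitive equilibrium: 206 − 7.5Q = 140 + 4Q → Q* = 5.7391, P* = 162.9565.
With the tax, the buyer price exceeds the seller price by 31: (206 − 7.5Q) − (140 + 4Q) = 31 → Q' = 3.0435.
ΔQ = 5.7391 − 3.0435 = 2.6956; the wedge equals the tax, 31.
Deadweight loss = ½ × 2.6956 × 31 = £41.78.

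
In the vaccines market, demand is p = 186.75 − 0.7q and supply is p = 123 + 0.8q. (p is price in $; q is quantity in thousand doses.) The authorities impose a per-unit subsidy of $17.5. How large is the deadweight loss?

$102.08 thousand

Competitive equilibrium: 186.75 − 0.7q = 123 + 0.8q → q* = 42.5, p* = 157.
The subsidy lowers effective supply by 17.5: p = 105.5 + 0.8q.
New quantity: 186.75 − 0.7q = 105.5 + 0.8q → q' = 54.1667.
Overproduction Δq = 54.1667 − 42.5 = 11.6667; wedge = subsidy = 17.5.
DWL = ½ × 11.6667 × 17.5 = $102.08 thousand.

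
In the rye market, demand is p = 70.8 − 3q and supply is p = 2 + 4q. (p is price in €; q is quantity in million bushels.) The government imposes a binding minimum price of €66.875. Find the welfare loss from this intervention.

Competitive equilibrium: 70.8 − 3q = 2 + 4q → q* = 9.8286, p* = 41.3143.
At the floor p = 66.875, quantity demanded = (70.8 − 66.875)/3 = 1.3083.
Sellers' marginal cost at q' = 1.3083: 2 + 4·1.3083 = 7.2332.
Δq = 9.8286 − 1.3083 = 8.5203; wedge = 66.875 − 7.2332 = 59.6418.
Deadweight loss = ½ × 8.5203 × 59.6418 = €254.08 million.

€254.08 million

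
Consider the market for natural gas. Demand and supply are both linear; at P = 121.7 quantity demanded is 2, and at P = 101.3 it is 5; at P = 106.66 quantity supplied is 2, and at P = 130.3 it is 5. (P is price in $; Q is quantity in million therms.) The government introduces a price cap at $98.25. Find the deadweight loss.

Demand slope = (101.3 − 121.7)/(5 − 2) = −6.8, so P = 135.3 − 6.8Q.
Supply slope = (130.3 − 106.66)/(5 − 2) = 7.88, so P = 90.9 + 7.88Q.
Competitive equilibrium: 135.3 − 6.8Q = 90.9 + 7.88Q → Q* = 3.0245, P* = 114.7332.
At the ceiling P = 98.25, quantity supplied = (98.25 − 90.9)/7.88 = 0.9327.
Willingness to pay at Q' = 0.9327: 135.3 − 6.8·0.9327 = 128.9576.
ΔQ = 3.0245 − 0.9327 = 2.0918; wedge = 128.9576 − 98.25 = 30.7076.
DWL = ½ × 2.0918 × 30.7076 = $32.12 million.

$32.12 million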